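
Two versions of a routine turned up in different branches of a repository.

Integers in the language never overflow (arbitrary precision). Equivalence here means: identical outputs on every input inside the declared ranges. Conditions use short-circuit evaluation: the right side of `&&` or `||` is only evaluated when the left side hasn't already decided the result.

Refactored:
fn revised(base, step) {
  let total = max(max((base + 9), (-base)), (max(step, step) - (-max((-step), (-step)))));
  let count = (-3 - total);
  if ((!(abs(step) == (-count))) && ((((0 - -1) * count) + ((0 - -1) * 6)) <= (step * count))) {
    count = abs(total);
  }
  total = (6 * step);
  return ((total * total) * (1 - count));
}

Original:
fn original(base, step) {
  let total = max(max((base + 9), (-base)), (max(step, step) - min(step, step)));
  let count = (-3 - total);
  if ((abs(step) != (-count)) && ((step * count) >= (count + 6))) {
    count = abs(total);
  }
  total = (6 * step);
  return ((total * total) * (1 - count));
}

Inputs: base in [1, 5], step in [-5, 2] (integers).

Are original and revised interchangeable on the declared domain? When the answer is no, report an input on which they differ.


Differences: min/max/abs usage differs, and comparison usage differs, and boolean connective usage differs, and constant usage differs, and arithmetic usage differs — yet all 40 inputs agree.
verdict: equivalent


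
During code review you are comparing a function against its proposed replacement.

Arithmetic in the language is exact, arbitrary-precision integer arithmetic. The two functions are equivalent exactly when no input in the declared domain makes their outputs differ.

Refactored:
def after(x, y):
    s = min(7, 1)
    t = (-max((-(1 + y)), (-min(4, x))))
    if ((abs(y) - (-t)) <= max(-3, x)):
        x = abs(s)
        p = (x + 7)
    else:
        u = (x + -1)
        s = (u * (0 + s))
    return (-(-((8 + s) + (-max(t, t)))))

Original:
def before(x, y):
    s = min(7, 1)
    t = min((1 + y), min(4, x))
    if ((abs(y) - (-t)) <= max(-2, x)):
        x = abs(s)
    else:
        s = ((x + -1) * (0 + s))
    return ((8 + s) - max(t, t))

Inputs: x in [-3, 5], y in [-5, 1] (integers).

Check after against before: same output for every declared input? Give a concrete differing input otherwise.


At x=-3, y=-1: before gives 12, after gives 7.
verdict: not equivalent; witness: x=-3, y=-1


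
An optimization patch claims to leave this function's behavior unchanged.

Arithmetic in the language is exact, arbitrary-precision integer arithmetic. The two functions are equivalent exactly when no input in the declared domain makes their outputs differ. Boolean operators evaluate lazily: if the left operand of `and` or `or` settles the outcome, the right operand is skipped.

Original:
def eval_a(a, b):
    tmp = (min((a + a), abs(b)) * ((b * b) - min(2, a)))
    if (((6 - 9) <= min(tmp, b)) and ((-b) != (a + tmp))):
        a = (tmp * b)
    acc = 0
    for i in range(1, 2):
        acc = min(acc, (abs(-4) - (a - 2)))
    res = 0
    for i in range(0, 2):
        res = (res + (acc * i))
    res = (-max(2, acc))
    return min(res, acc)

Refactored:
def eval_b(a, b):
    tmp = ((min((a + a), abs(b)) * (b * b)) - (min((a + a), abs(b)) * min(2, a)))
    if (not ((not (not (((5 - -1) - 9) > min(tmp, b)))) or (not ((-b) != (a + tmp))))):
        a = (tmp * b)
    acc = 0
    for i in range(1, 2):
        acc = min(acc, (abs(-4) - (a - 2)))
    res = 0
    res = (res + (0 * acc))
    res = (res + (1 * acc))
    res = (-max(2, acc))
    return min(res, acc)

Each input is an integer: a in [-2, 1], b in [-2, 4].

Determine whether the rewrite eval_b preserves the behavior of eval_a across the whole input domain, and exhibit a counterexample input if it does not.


Comparing the listings, the differences include: boolean connective usage differs; also min/max/abs usage differs; also arithmetic usage differs; also constant usage differs; also comparison usage differs; also loop structure differs.
One worked example (a=0, b=-2) — eval_a: tmp := 0 | (((6 - 9) <= min(tmp, b)) and ((-b) != (a + tmp))): true | a := 0 | acc := 0 | iter i=1: | acc := 0 | res := 0 | iter i=0: | res := 0 | iter i=1: | res := 0 | res := -2 | result -2; eval_b: tmp := 0 | (not ((not (not (((5 - -1) - 9) > min(tmp, b)))) or (not ((-b) != (a + tmp))))): true | a := 0 | acc := 0 | iter i=1: | acc := 0 | res := 0 | res := 0 | res := 0 | res := -2 | result -2; agreement on -2.
Across all 28 domain points the two functions coincide.
verdict: equivalent


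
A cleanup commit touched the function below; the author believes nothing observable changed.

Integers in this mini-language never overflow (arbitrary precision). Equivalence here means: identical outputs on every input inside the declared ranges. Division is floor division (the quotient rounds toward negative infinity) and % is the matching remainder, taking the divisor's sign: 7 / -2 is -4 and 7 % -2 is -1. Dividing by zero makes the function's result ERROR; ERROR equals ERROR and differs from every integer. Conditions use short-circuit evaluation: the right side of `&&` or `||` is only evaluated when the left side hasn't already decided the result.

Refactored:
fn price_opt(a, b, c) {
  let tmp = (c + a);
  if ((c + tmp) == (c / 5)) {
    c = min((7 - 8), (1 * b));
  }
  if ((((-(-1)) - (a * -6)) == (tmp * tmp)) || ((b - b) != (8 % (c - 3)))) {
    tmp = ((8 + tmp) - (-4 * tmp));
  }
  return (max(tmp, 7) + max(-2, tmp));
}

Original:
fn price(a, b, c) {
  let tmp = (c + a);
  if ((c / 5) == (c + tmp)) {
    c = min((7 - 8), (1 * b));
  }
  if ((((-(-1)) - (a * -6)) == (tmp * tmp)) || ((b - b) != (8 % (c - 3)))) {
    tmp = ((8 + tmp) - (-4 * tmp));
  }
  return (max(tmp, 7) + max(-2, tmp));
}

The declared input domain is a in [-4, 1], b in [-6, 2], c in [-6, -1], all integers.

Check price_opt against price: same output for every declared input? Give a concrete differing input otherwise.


Differences: same computation, different form — yet all 324 inputs agree.
verdict: equivalent


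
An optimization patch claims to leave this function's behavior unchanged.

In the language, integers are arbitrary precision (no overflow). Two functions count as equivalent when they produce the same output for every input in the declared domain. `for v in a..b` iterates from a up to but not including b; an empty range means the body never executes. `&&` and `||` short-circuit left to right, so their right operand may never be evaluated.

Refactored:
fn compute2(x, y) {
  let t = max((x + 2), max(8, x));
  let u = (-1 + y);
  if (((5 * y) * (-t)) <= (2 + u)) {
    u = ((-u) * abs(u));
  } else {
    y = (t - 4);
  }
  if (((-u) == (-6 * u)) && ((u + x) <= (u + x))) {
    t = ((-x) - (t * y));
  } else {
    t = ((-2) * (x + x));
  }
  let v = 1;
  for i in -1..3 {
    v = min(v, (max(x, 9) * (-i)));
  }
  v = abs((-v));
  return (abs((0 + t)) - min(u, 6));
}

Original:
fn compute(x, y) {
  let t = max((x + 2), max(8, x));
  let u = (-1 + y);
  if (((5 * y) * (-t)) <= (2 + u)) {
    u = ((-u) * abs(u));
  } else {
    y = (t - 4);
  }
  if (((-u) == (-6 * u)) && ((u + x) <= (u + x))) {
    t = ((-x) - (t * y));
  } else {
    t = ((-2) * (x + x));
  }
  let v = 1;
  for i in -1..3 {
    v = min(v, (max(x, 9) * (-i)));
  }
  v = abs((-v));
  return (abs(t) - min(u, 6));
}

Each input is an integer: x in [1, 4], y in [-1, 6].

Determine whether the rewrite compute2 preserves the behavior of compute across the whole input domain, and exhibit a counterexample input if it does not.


Differences: arithmetic usage differs, constant usage differs — yet all 32 inputs agree.
verdict: equivalent


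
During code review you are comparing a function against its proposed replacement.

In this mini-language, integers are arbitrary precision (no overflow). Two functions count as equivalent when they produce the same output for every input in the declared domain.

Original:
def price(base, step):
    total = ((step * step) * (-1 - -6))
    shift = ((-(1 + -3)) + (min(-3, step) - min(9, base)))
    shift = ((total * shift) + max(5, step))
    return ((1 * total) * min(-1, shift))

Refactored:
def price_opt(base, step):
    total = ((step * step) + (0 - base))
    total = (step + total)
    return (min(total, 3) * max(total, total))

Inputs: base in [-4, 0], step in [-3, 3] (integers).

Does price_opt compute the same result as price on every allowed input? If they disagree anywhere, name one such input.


Consider the input base=-4, step=-3.
price: total := 45 | shift := 3 | shift := 140 | result -45
price_opt: total := 13 | total := 10 | result 30
-45 vs 30 — the two versions disagree here.
verdict: not equivalent; witness: base=-4, step=-3


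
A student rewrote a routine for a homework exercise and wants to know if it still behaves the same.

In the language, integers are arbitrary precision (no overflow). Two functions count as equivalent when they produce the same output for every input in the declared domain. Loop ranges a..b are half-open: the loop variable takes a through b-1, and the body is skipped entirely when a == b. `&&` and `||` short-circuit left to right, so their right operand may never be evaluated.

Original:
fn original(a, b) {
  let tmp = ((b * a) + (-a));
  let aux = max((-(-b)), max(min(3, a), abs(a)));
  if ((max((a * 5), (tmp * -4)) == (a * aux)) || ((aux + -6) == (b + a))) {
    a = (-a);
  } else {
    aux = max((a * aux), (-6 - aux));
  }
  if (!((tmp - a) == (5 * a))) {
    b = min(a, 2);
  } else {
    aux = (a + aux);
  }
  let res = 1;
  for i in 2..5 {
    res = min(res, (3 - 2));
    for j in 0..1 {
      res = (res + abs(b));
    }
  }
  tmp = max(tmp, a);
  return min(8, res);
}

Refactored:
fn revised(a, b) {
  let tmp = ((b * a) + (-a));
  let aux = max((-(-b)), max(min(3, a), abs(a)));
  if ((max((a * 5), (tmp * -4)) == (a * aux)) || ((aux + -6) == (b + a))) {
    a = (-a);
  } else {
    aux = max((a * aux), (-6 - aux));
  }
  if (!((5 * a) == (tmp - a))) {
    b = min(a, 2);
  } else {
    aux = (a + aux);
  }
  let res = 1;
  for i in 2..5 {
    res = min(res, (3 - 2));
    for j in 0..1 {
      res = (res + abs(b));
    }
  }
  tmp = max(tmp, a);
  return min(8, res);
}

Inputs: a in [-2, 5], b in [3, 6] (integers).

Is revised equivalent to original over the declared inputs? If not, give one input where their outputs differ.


Although same computation, different form, 32/32 inputs agree.
verdict: equivalent


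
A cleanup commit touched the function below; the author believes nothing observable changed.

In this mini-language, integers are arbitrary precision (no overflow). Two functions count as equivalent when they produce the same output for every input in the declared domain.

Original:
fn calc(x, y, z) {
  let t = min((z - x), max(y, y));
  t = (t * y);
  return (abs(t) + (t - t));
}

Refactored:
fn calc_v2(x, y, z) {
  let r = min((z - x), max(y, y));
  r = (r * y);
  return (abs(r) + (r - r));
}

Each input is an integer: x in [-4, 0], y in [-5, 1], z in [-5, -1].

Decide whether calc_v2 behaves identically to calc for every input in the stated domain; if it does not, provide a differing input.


Differences: local variable names differ — yet all 175 inputs agree.
verdict: equivalent


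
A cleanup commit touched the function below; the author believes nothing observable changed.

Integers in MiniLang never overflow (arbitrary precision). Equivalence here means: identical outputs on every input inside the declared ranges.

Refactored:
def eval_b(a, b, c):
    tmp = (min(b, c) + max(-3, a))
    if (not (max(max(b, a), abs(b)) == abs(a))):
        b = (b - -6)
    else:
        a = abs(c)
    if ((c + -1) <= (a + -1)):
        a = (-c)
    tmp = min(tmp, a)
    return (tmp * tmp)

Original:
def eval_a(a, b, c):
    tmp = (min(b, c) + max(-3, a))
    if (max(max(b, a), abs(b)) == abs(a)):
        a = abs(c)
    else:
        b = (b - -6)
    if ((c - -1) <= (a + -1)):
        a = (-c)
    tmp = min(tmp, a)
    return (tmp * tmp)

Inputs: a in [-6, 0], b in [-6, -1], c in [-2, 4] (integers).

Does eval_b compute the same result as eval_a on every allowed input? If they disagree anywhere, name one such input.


There is a counterexample at a=-1, b=-1, c=3: 4 on one side, 9 on the other.
eval_a: tmp becomes -2; next (max(max(b, a), abs(b)) == abs(a)) evaluates to true; next a becomes 3; next ((c - -1) <= (a + -1)) evaluates to false; next tmp becomes -2; next final value 4
eval_b: tmp becomes -2; next (not (max(max(b, a), abs(b)) == abs(a))) evaluates to false; next a becomes 3; next ((c + -1) <= (a + -1)) evaluates to true; next a becomes -3; next tmp becomes -3; next final value 9
verdict: not equivalent; witness: a=-1, b=-1, c=3


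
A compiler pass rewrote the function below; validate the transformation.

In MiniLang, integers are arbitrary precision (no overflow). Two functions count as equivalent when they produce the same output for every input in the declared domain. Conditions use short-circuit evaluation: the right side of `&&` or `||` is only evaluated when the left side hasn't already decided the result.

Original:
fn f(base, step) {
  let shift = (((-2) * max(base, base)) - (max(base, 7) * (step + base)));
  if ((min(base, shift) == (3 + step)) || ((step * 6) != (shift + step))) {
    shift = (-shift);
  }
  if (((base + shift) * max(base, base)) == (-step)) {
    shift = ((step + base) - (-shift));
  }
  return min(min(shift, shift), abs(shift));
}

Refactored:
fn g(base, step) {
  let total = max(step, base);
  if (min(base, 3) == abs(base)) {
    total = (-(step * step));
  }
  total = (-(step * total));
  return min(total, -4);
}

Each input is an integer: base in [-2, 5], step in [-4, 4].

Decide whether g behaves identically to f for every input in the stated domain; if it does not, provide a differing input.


The rewrite breaks on base=-2, step=-4, where the results are -46 and -8.
f: shift becomes 46; next ((min(base, shift) == (3 + step)) || ((step * 6) != (shift + step))) evaluates to true; next shift becomes -46; next (((base + shift) * max(base, base)) == (-step)) evaluates to false; next final value -46
g: total becomes -2; next (min(base, 3) == abs(base)) evaluates to false; next total becomes -8; next final value -8
verdict: not equivalent; witness: base=-2, step=-4


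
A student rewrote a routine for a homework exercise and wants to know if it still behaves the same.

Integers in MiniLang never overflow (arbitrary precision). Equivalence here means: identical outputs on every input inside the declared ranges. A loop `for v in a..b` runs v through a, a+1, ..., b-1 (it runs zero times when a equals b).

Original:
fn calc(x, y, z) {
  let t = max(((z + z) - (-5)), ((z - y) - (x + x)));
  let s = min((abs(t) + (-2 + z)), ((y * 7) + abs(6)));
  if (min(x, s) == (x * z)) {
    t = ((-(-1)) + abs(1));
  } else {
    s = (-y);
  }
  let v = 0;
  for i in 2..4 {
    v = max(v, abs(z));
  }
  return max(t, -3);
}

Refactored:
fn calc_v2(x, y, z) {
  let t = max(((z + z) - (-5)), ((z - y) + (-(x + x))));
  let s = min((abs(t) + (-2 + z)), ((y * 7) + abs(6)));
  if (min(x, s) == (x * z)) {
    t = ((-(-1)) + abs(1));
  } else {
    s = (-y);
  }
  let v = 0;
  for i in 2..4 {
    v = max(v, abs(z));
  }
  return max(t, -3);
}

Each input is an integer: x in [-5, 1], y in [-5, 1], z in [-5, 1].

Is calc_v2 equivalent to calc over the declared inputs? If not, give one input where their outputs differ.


This is a faithful refactor — arithmetic usage differs, but the computed results match everywhere.
One worked example (x=-4, y=-2, z=-1) — calc: t becomes 9; next s becomes -8; next (min(x, s) == (x * z)) evaluates to false; next s becomes 2; next v becomes 0; next at i=2:; next v becomes 1; next at i=3:; next v becomes 1; next final value 9; calc_v2: t becomes 9; next s becomes -8; next (min(x, s) == (x * z)) evaluates to false; next s becomes 2; next v becomes 0; next at i=2:; next v becomes 1; next at i=3:; next v becomes 1; next final value 9; agreement on 9.
Across all 343 domain points the two functions coincide.
verdict: equivalent


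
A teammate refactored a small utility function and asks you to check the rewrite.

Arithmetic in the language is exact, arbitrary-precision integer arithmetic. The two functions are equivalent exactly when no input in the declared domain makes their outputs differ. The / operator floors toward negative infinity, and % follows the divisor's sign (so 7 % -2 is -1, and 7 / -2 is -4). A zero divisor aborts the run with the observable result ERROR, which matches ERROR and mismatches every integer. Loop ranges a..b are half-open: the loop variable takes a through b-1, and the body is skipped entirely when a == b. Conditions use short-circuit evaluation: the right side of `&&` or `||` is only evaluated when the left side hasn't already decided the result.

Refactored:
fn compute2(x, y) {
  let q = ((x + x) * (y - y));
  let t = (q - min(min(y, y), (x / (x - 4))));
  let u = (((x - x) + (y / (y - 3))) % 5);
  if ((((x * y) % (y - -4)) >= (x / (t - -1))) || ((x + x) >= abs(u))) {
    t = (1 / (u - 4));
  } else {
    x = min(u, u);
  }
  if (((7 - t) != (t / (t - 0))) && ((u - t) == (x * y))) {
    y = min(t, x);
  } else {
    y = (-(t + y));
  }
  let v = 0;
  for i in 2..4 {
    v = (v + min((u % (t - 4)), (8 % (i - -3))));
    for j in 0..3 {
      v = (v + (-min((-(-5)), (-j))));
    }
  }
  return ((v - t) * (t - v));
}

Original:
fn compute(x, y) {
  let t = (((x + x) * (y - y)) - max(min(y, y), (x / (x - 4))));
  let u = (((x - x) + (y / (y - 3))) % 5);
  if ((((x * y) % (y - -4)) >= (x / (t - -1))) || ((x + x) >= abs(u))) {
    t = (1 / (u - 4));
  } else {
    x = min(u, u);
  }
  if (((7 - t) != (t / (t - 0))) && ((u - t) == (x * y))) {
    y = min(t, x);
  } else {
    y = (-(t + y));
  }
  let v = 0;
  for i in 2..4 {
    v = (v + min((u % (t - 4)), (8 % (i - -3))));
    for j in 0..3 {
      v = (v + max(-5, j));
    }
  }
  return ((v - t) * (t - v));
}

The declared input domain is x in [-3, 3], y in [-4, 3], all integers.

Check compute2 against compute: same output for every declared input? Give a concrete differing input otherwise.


Not equivalent: x=-3, y=2 separates them (-4 vs -9).
compute: t becomes -2; next u becomes 3; next ((((x * y) % (y - -4)) >= (x / (t - -1))) || ((x + x) >= abs(u))) evaluates to false; next x becomes 3; next (((7 - t) != (t / (t - 0))) && ((u - t) == (x * y))) evaluates to false; next y becomes 0; next v becomes 0; next at i=2:; next v becomes -3; next at j=0:; next v becomes -3; next at j=1:; next v becomes -2; next at j=2:; next v becomes 0; next at i=3:; next v becomes -3; next at j=0:; next v becomes -3; next at j=1:; next v becomes -2; next at j=2:; next v becomes 0; next final value -4
compute2: q becomes 0; next t becomes 0; next u becomes 3; next ((((x * y) % (y - -4)) >= (x / (t - -1))) || ((x + x) >= abs(u))) evaluates to true; next t becomes -1; next (((7 - t) != (t / (t - 0))) && ((u - t) == (x * y))) evaluates to false; next y becomes -1; next v becomes 0; next at i=2:; next v becomes -2; next at j=0:; next v becomes -2; next at j=1:; next v becomes -1; next at j=2:; next v becomes 1; next at i=3:; next v becomes -1; next at j=0:; next v becomes -1; next at j=1:; next v becomes 0; next at j=2:; next v becomes 2; next final value -9
verdict: not equivalent; witness: x=-3, y=2


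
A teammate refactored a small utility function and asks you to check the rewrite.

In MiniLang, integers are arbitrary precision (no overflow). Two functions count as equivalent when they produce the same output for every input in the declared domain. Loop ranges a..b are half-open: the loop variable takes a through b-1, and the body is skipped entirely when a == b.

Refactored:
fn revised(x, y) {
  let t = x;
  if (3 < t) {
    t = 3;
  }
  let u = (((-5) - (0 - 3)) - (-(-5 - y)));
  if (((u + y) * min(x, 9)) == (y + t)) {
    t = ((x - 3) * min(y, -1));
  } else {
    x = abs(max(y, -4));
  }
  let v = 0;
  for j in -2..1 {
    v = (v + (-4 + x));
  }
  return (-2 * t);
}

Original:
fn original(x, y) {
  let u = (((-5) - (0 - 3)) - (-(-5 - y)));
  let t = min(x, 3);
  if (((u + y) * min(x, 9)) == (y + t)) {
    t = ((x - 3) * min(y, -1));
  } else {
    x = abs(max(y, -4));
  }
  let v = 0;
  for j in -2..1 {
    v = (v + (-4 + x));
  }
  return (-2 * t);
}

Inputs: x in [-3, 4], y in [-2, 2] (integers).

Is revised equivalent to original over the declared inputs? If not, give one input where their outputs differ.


Changes here: comparison usage differs, plus statement counts differ, plus min/max/abs usage differs, plus branching structure differs, plus constant usage differs; the full 40-point sweep finds no disagreement.
verdict: equivalent


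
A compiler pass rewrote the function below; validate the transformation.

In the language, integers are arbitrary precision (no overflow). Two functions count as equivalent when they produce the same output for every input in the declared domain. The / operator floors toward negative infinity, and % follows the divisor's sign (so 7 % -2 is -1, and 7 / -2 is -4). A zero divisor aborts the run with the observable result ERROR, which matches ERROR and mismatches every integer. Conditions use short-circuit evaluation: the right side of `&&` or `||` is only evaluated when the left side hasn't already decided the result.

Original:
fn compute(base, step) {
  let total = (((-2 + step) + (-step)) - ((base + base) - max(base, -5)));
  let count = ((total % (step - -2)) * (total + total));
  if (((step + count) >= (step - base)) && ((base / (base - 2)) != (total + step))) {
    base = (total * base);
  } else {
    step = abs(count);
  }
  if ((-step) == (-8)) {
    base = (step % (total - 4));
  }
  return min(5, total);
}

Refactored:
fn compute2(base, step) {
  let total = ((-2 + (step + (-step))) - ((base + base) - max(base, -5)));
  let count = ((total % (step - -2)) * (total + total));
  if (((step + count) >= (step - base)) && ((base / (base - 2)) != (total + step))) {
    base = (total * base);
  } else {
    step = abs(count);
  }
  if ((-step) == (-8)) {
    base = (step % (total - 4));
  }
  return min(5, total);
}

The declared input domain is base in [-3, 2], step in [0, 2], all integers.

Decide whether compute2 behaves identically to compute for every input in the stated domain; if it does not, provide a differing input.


The two versions differ — the changes include same computation, different form.
One worked example (base=0, step=0) — compute: total becomes -2; next count becomes 0; next (((step + count) >= (step - base)) && ((base / (base - 2)) != (total + step))) evaluates to true; next base becomes 0; next ((-step) == (-8)) evaluates to false; next final value -2; compute2: total becomes -2; next count becomes 0; next (((step + count) >= (step - base)) && ((base / (base - 2)) != (total + step))) evaluates to true; next base becomes 0; next ((-step) == (-8)) evaluates to false; next final value -2; agreement on -2.
Every one of the 18 inputs gives matching results.
verdict: equivalent


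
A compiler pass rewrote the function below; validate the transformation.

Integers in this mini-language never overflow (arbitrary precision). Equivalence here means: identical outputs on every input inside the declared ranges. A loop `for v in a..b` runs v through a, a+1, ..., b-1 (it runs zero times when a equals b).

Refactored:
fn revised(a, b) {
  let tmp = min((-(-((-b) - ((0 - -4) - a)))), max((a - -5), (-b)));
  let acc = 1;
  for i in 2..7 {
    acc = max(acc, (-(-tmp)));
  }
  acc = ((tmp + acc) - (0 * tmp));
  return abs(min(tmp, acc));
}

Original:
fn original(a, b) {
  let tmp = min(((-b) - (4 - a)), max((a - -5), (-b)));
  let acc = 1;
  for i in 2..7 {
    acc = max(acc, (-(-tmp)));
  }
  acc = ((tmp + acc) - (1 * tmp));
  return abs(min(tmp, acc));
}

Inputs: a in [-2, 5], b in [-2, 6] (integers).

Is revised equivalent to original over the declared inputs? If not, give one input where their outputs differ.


Equivalent. The suspicious edit (`1` became `0`) never changes the result for any input inside the declared domain.
Checked all 72 inputs in the declared domain: the outputs agree on every one.
Spot check at a=-1, b=3 — original: tmp := -8 | acc := 1 | iter i=2: | acc := 1 | iter i=3: | acc := 1 | iter i=4: | acc := 1 | iter i=5: | acc := 1 | iter i=6: | acc := 1 | acc := 1 | result 8. revised: tmp := -8 | acc := 1 | iter i=2: | acc := 1 | iter i=3: | acc := 1 | iter i=4: | acc := 1 | iter i=5: | acc := 1 | iter i=6: | acc := 1 | acc := -7 | result 8. Both give 8.
verdict: equivalent


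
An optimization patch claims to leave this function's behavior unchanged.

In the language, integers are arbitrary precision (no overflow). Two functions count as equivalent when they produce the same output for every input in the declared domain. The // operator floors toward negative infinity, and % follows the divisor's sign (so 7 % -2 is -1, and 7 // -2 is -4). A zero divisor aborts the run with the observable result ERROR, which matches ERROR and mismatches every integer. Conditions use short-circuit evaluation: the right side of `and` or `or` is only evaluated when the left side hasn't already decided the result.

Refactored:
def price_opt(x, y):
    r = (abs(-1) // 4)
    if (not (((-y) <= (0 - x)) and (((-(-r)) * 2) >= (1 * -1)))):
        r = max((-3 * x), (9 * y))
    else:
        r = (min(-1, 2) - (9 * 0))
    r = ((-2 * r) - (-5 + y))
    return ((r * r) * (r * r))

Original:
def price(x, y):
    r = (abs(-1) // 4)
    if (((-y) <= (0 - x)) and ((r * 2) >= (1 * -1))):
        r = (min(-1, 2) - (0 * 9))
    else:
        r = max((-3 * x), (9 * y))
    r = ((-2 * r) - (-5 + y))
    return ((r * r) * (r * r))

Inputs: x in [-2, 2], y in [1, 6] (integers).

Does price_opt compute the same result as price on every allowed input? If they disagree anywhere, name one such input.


Although boolean connective usage differs, 30/30 inputs agree.
verdict: equivalent


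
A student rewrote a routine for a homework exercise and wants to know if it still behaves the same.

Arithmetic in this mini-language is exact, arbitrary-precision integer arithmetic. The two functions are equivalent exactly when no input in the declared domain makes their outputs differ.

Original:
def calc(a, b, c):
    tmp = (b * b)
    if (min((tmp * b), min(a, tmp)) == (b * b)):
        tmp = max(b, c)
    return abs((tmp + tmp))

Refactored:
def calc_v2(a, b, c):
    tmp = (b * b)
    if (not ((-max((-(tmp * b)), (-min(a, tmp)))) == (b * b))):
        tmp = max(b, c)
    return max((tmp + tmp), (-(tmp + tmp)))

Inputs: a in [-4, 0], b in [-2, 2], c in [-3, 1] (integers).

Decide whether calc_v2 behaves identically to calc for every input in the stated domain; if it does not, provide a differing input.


Evaluate both at a=-4, b=-2, c=-3.
calc: tmp = 4; (min((tmp * b), min(a, tmp)) == (b * b)) -> false; return 8
calc_v2: tmp = 4; (not ((-max((-(tmp * b)), (-min(a, tmp)))) == (b * b))) -> true; tmp = -2; return 4
8 against 4: the behavior changed.
verdict: not equivalent; witness: a=-4, b=-2, c=-3


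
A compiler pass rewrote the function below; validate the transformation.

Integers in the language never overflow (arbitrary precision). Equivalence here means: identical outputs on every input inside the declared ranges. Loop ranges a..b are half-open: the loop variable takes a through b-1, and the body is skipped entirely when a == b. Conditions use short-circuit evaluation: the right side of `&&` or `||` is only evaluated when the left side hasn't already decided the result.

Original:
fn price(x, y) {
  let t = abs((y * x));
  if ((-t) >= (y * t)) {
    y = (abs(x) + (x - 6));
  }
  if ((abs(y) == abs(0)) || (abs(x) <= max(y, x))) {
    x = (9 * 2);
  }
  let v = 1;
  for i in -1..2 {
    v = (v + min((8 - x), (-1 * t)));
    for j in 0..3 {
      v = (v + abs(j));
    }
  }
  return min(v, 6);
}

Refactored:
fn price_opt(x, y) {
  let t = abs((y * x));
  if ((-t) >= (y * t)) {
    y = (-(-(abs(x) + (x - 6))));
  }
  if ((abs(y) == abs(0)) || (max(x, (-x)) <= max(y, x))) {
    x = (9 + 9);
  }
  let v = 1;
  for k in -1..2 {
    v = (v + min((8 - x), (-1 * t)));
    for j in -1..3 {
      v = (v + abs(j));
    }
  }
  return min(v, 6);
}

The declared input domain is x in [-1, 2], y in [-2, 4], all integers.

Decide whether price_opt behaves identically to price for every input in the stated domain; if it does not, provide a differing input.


On input x=-1, y=-2, price returns 4 while price_opt returns 6.
verdict: not equivalent; witness: x=-1, y=-2


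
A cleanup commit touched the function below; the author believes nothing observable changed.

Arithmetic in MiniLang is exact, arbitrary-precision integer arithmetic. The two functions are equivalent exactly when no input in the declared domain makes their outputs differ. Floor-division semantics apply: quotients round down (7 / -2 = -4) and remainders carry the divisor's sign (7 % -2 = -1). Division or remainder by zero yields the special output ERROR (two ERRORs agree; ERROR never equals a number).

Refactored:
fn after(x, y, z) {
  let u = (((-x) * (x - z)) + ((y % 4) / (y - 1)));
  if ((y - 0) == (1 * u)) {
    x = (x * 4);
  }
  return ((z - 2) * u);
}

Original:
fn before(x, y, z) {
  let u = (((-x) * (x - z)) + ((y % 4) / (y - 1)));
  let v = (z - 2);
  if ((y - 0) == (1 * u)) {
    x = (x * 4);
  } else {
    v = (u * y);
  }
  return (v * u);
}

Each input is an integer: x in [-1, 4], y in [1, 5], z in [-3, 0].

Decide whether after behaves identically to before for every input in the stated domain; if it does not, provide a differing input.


Run the pair on x=-1, y=2, z=-3.
before: u = 4; v = -5; ((y - 0) == (1 * u)) -> false; v = 8; return 32
after: u = 4; ((y - 0) == (1 * u)) -> false; return -20
32 and -20 differ, so these are not the same function on this domain.
verdict: not equivalent; witness: x=-1, y=2, z=-3


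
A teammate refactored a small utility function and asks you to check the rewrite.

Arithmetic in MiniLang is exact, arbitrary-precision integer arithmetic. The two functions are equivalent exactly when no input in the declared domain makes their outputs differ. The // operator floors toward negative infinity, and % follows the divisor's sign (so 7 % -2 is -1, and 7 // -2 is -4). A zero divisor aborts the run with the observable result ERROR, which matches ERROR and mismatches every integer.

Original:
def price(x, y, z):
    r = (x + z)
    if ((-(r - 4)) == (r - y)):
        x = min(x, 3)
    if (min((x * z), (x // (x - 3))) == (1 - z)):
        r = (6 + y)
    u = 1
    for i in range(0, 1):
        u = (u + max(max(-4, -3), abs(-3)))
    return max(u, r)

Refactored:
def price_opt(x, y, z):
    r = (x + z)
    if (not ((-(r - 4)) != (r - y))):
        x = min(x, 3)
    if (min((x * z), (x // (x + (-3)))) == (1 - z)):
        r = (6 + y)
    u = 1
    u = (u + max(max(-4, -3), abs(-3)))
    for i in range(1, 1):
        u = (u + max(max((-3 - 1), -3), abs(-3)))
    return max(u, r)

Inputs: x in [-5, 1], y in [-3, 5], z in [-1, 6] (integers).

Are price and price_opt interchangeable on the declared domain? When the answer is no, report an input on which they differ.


Changes here: loop structure differs, and constant usage differs, and min/max/abs usage differs, and boolean connective usage differs, and statement counts differ, and comparison usage differs, and arithmetic usage differs; the full 504-point sweep finds no disagreement.
verdict: equivalent


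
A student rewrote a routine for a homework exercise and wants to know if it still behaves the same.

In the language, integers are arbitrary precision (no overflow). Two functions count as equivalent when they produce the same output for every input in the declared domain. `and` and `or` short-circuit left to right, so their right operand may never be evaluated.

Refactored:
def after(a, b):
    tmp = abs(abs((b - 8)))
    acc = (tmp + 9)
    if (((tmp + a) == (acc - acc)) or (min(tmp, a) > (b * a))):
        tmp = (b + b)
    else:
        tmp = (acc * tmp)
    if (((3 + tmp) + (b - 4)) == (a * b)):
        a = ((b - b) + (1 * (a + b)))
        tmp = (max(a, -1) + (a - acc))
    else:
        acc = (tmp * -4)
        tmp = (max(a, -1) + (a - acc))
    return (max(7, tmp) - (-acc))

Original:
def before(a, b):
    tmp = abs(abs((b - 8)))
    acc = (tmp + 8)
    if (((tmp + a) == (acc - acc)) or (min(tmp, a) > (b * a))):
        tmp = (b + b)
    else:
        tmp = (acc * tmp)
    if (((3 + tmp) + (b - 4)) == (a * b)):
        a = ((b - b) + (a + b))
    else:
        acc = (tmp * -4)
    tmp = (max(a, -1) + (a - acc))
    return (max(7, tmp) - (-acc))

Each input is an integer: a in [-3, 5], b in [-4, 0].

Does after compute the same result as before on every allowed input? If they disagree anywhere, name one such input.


Run the pair on a=4, b=-1.
before: tmp=9, then acc=17, then (((tmp + a) == (acc - acc)) or (min(tmp, a) > (b * a))) is true, then tmp=-2, then (((3 + tmp) + (b - 4)) == (a * b)) is true, then a=3, then tmp=-11, then returns 24
after: tmp=9, then acc=18, then (((tmp + a) == (acc - acc)) or (min(tmp, a) > (b * a))) is true, then tmp=-2, then (((3 + tmp) + (b - 4)) == (a * b)) is true, then a=3, then tmp=-12, then returns 25
24 and 25 differ, so these are not the same function on this domain.
verdict: not equivalent; witness: a=4, b=-1


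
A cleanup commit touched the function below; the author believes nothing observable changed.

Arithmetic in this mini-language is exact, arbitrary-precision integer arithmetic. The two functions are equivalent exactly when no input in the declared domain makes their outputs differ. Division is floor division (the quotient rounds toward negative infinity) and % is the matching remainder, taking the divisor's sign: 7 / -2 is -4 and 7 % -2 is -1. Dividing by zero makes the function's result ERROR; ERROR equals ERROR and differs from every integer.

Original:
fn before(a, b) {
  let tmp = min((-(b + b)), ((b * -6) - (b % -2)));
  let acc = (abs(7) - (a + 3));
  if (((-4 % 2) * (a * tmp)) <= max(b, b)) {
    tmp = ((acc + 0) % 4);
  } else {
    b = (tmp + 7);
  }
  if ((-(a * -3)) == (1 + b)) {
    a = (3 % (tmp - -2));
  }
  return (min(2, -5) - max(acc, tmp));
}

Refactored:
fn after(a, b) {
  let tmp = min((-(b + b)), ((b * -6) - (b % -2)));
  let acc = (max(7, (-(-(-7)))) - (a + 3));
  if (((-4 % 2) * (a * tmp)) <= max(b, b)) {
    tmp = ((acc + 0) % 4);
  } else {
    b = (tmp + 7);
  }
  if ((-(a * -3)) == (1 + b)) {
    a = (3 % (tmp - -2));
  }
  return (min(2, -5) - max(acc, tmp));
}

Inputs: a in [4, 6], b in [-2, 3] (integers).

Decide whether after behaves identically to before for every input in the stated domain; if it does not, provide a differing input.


The two are interchangeable: min/max/abs usage differs, and constant usage differs, and every declared input agrees.
One worked example (a=6, b=2) — before: tmp := -12 | acc := -2 | (((-4 % 2) * (a * tmp)) <= max(b, b)): true | tmp := 2 | ((-(a * -3)) == (1 + b)): false | result -7; after: tmp := -12 | acc := -2 | (((-4 % 2) * (a * tmp)) <= max(b, b)): true | tmp := 2 | ((-(a * -3)) == (1 + b)): false | result -7; agreement on -7.
Sweeping the whole domain (18 inputs) finds no disagreement.
verdict: equivalent


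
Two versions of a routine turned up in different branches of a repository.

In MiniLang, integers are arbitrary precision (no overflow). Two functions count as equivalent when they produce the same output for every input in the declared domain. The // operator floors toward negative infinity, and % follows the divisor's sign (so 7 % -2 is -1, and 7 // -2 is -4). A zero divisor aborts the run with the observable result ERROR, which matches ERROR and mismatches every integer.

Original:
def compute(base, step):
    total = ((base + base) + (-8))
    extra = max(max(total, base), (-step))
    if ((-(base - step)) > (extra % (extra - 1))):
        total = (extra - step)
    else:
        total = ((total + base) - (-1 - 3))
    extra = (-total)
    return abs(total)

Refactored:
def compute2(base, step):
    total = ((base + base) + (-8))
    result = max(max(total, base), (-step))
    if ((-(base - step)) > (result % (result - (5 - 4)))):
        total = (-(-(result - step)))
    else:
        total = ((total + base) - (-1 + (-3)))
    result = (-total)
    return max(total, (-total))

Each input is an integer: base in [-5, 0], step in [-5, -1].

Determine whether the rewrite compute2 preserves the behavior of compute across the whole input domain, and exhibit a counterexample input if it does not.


The two are interchangeable: constant usage differs, arithmetic usage differs, local variable names differ, min/max/abs usage differs, and every declared input agrees.
Tracing base=-2, step=-2: compute: total := -12 | extra := 2 | ((-(base - step)) > (extra % (extra - 1))): false | total := -10 | extra := 10 | result 10 | compute2: total := -12 | result := 2 | ((-(base - step)) > (result % (result - (5 - 4)))): false | total := -10 | result := 10 | result 10 — matching result 10.
Across all 30 domain points the two functions coincide.
verdict: equivalent


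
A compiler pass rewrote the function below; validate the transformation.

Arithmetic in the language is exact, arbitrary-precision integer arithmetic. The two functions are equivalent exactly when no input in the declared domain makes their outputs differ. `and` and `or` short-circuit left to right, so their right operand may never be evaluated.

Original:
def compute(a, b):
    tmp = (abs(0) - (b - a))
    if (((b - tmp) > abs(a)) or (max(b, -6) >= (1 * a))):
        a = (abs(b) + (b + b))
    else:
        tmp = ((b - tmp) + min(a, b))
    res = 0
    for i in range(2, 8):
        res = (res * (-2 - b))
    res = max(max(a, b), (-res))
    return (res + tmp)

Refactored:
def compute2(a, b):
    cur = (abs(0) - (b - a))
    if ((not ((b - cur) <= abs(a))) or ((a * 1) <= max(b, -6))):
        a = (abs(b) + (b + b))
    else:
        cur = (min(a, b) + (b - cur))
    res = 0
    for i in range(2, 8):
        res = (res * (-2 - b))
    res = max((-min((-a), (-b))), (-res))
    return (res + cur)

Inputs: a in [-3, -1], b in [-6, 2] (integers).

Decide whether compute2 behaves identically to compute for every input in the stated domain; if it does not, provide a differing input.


The two are interchangeable: boolean connective usage differs, and local variable names differ, and comparison usage differs, and min/max/abs usage differs, and every declared input agrees.
Spot check at a=-1, b=-4 — compute: tmp becomes 3; next (((b - tmp) > abs(a)) or (max(b, -6) >= (1 * a))) evaluates to false; next tmp becomes -11; next res becomes 0; next at i=2:; next res becomes 0; next at i=3:; next res becomes 0; next at i=4:; next res becomes 0; next at i=5:; next res becomes 0; next at i=6:; next res becomes 0; next at i=7:; next res becomes 0; next res becomes 0; next final value -11. compute2: cur becomes 3; next ((not ((b - cur) <= abs(a))) or ((a * 1) <= max(b, -6))) evaluates to false; next cur becomes -11; next res becomes 0; next at i=2:; next res becomes 0; next at i=3:; next res becomes 0; next at i=4:; next res becomes 0; next at i=5:; next res becomes 0; next at i=6:; next res becomes 0; next at i=7:; next res becomes 0; next res becomes 0; next final value -11. Both give -11.
Every one of the 27 inputs gives matching results.
verdict: equivalent


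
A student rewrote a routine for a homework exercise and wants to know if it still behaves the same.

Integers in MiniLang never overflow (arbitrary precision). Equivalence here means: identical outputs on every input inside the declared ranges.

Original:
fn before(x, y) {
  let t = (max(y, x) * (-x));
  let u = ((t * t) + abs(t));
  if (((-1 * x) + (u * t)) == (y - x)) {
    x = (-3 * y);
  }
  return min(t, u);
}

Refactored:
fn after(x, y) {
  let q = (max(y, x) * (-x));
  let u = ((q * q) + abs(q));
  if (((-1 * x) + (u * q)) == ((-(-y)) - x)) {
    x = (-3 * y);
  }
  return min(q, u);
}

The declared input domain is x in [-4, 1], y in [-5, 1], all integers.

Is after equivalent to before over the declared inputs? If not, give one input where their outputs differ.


Differences: local variable names differ — yet all 42 inputs agree.
verdict: equivalent


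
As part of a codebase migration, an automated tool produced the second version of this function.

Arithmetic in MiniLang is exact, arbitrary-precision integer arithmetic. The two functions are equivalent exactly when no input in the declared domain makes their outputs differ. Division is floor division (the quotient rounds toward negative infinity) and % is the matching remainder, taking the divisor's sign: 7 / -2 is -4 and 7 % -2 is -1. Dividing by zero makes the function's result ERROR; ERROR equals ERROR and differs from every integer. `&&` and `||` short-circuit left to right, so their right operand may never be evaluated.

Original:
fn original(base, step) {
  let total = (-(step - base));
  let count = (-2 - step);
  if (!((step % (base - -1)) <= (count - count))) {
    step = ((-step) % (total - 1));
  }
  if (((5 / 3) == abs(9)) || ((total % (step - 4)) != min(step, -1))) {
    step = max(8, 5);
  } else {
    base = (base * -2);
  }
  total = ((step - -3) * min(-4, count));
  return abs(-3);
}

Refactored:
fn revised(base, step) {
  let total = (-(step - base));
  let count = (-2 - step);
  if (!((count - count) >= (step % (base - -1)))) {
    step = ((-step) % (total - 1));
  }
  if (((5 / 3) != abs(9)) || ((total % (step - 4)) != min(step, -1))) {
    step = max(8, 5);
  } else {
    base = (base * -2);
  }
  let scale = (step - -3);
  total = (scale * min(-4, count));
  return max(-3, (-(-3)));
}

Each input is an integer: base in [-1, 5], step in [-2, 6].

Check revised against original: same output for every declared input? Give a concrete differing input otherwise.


There is a counterexample at base=0, step=4: ERROR on one side, 3 on the other.
original: total = -4; count = -6; (!((step % (base - -1)) <= (count - count))) -> false; division by zero -> ERROR
revised: total = -4; count = -6; (!((count - count) >= (step % (base - -1)))) -> false; (((5 / 3) != abs(9)) || ((total % (step - 4)) != min(step, -1))) -> true; step = 8; scale = 11; total = -66; return 3
verdict: not equivalent; witness: base=0, step=4
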